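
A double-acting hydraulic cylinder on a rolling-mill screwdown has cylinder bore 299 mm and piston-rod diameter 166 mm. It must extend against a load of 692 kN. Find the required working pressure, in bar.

P ≈ 98.6 bar

Cap-side area A_cap = π/4 × (299 mm)² = 70220 mm^2
P = F / A = 692 kN / A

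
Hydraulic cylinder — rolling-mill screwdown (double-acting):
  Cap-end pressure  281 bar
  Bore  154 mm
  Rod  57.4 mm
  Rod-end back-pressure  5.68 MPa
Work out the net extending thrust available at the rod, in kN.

F ≈ 432 kN

Cap-side area A_cap = π/4 × (154 mm)² = 18630 mm^2
Rod-side annular area A_ann = π/4 × (154² − 57.4²) = 16040 mm^2
Net thrust = P_cap·A_cap − P_rod·A_ann = 523.4 kN − 91.10 kN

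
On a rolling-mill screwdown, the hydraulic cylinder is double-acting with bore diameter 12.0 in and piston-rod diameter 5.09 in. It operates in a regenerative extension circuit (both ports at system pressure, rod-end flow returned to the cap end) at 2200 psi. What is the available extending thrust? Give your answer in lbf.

F ≈ 44800 lbf

With equal pressure on both faces, forces on the annular region cancel; the net push is pressure × rod cross-section.
Rod cross-section A_rod = π/4 × (5.09 in)² = 20.35 in^2
F = P × A_rod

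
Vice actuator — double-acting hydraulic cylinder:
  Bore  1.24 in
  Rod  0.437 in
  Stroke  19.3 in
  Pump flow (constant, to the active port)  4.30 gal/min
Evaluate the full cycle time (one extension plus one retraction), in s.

Cap-side area A_cap = π/4 × (1.24 in)² = 1.208 in^2
Rod-side annular area A_ann = π/4 × (1.24² − 0.437²) = 1.058 in^2
t_ext = A_cap·L/Q = 1.408 s
t_ret = A_ann·L/Q = 1.233 s
t_cycle = t_ext + t_ret

t ≈ 2.64 s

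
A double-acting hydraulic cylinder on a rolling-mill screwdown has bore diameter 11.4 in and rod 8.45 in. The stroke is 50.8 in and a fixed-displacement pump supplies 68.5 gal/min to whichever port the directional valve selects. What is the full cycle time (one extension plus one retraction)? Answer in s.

Cap-side area A_cap = π/4 × (11.4 in)² = 102.1 in^2
Rod-side annular area A_ann = π/4 × (11.4² − 8.45²) = 45.99 in^2
t_ext = A_cap·L/Q = 19.66 s
t_ret = A_ann·L/Q = 8.859 s
t_cycle = t_ext + t_ret

t ≈ 28.5 s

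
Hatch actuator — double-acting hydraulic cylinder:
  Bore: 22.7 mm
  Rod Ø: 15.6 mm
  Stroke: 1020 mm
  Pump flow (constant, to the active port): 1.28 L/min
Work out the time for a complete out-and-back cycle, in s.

t ≈ 29.6 s

Cap-side area A_cap = π/4 × (22.7 mm)² = 404.7 mm^2
Rod-side annular area A_ann = π/4 × (22.7² − 15.6²) = 213.6 mm^2
t_ext = A_cap·L/Q = 19.35 s
t_ret = A_ann·L/Q = 10.21 s
t_cycle = t_ext + t_ret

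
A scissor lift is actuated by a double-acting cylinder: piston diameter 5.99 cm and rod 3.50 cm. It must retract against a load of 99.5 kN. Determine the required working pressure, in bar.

P ≈ 536 bar

Rod-side annular area A_ann = π/4 × (5.99² − 3.50²) = 18.56 cm^2
Retraction: pressure acts on the annular area.
P = F / A = 99.5 kN / A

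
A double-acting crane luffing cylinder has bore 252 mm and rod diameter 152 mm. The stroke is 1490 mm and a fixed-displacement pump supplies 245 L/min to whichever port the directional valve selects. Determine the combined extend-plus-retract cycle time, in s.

Cap-side area A_cap = π/4 × (252 mm)² = 49880 mm^2
Rod-side annular area A_ann = π/4 × (252² − 152²) = 31730 mm^2
t_ext = A_cap·L/Q = 18.20 s
t_ret = A_ann·L/Q = 11.58 s
t_cycle = t_ext + t_ret

t ≈ 29.8 s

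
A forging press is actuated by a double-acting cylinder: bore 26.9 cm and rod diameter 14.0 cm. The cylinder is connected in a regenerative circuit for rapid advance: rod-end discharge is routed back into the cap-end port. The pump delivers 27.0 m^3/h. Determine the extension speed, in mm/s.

v ≈ 487 mm/s

In regeneration the rod-end outflow joins the pump flow into the cap end, so the net volume the pump must supply per unit advance equals the rod cross-section area.
Rod cross-section A_rod = π/4 × (14.0 cm)² = 153.9 cm^2
v = Q_pump / A_rod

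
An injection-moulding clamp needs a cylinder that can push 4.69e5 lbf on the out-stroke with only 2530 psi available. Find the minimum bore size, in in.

D ≈ 15.4 in

Extension force acts on the full piston face: F = P × (π/4)D².
D = √(4F / (πP)) = √(4 × 4.69e5 lbf / (π × 2530 psi))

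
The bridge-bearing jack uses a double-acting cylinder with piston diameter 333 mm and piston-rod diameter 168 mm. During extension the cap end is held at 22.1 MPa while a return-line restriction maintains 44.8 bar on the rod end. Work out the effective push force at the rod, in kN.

Cap-side area A_cap = π/4 × (333 mm)² = 87090 mm^2
Rod-side annular area A_ann = π/4 × (333² − 168²) = 64920 mm^2
Net thrust = P_cap·A_cap − P_rod·A_ann = 1925 kN − 290.9 kN

F ≈ 1630 kN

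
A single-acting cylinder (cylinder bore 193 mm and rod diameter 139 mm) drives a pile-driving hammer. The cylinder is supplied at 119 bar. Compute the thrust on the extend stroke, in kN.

Cap-side area A_cap = π/4 × (193 mm)² = 29260 mm^2
F = P × A_cap = 119 bar × A_cap

F ≈ 348 kN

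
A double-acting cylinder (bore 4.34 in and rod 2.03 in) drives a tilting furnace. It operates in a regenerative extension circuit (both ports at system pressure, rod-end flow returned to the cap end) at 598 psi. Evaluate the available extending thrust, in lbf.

With equal pressure on both faces, forces on the annular region cancel; the net push is pressure × rod cross-section.
Rod cross-section A_rod = π/4 × (2.03 in)² = 3.237 in^2
F = P × A_rod

F ≈ 1940 lbf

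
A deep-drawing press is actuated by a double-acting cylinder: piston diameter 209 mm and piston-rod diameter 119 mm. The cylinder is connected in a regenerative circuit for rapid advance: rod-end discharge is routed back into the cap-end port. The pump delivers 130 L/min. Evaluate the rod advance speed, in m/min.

In regeneration the rod-end outflow joins the pump flow into the cap end, so the net volume the pump must supply per unit advance equals the rod cross-section area.
Rod cross-section A_rod = π/4 × (119 mm)² = 11120 mm^2
v = Q_pump / A_rod

v ≈ 11.7 m/min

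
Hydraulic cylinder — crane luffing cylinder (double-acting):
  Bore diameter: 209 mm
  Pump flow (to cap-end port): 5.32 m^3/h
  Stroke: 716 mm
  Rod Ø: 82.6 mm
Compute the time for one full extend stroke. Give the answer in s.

Cap-side area A_cap = π/4 × (209 mm)² = 34310 mm^2
Swept volume V = A × L; t = V / Q = A·L / Q

t ≈ 16.6 s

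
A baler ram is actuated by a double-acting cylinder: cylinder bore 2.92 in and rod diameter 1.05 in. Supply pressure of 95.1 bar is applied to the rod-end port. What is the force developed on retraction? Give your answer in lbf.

F ≈ 8040 lbf

Rod-side annular area A_ann = π/4 × (2.92² − 1.05²) = 5.831 in^2
On retraction the pressure acts on the annular area (bore minus rod).
F = P × A_ann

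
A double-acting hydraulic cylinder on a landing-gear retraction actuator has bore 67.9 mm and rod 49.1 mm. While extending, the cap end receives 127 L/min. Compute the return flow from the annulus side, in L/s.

Q_out ≈ 1.01 L/s

Cap-side area A_cap = π/4 × (67.9 mm)² = 3621 mm^2
Rod-side annular area A_ann = π/4 × (67.9² − 49.1²) = 1728 mm^2
Piston speed v = Q_in/A_cap; rod-end outflow Q_out = v × A_ann = Q_in × A_ann/A_cap.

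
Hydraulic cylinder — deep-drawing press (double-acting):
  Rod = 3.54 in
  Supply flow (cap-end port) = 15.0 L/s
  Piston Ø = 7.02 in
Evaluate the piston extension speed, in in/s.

Cap-side area A_cap = π/4 × (7.02 in)² = 38.70 in^2
v = Q / A

v ≈ 23.6 in/s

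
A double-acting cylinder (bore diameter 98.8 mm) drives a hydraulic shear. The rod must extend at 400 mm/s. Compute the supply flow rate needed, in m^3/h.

Q ≈ 11.0 m^3/h

Cap-side area A_cap = π/4 × (98.8 mm)² = 7667 mm^2
Q = A × v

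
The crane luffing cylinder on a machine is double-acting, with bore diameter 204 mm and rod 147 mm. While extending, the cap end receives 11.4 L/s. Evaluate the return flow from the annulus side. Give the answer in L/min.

Q_out ≈ 329 L/min

Cap-side area A_cap = π/4 × (204 mm)² = 32690 mm^2
Rod-side annular area A_ann = π/4 × (204² − 147²) = 15710 mm^2
Piston speed v = Q_in/A_cap; rod-end outflow Q_out = v × A_ann = Q_in × A_ann/A_cap.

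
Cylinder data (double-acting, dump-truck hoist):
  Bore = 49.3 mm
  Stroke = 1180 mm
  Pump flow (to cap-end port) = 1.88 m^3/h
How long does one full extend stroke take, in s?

Cap-side area A_cap = π/4 × (49.3 mm)² = 1909 mm^2
Swept volume V = A × L; t = V / Q = A·L / Q

t ≈ 4.31 s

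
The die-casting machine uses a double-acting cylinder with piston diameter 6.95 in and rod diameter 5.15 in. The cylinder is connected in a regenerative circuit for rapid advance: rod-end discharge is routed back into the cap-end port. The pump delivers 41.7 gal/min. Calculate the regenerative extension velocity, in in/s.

In regeneration the rod-end outflow joins the pump flow into the cap end, so the net volume the pump must supply per unit advance equals the rod cross-section area.
Rod cross-section A_rod = π/4 × (5.15 in)² = 20.83 in^2
v = Q_pump / A_rod

v ≈ 7.71 in/s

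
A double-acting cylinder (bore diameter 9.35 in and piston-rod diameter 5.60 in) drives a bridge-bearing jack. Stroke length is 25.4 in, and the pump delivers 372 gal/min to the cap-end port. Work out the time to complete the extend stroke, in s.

t ≈ 1.22 s

Cap-side area A_cap = π/4 × (9.35 in)² = 68.66 in^2
Swept volume V = A × L; t = V / Q = A·L / Q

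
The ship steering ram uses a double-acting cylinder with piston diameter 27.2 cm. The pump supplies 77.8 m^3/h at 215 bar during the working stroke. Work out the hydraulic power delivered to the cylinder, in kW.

Hydraulic power = P × Q

W ≈ 465 kW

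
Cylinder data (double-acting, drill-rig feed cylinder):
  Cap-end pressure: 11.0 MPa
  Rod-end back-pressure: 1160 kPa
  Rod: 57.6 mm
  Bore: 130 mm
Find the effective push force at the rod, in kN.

Cap-side area A_cap = π/4 × (130 mm)² = 13270 mm^2
Rod-side annular area A_ann = π/4 × (130² − 57.6²) = 10670 mm^2
Net thrust = P_cap·A_cap − P_rod·A_ann = 146.0 kN − 12.37 kN

F ≈ 134 kN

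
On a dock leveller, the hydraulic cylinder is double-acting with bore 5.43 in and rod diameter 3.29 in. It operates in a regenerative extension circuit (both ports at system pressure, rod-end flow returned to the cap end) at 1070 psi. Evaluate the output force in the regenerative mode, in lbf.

F ≈ 9100 lbf

With equal pressure on both faces, forces on the annular region cancel; the net push is pressure × rod cross-section.
Rod cross-section A_rod = π/4 × (3.29 in)² = 8.501 in^2
F = P × A_rod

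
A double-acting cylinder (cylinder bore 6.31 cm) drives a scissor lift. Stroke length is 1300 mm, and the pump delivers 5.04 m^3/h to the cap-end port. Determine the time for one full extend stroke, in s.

Cap-side area A_cap = π/4 × (6.31 cm)² = 31.27 cm^2
Swept volume V = A × L; t = V / Q = A·L / Q

t ≈ 2.90 s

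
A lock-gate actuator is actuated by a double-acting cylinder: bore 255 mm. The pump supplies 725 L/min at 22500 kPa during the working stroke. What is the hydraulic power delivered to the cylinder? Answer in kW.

Hydraulic power = P × Q

W ≈ 272 kW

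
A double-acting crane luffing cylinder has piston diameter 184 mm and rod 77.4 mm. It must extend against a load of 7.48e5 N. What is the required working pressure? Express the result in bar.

P ≈ 281 bar

Cap-side area A_cap = π/4 × (184 mm)² = 26590 mm^2
P = F / A = 7.48e5 N / A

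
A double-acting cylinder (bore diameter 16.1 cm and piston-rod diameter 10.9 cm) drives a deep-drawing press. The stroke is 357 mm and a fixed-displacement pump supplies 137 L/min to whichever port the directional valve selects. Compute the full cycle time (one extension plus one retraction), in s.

t ≈ 4.91 s

Cap-side area A_cap = π/4 × (16.1 cm)² = 203.6 cm^2
Rod-side annular area A_ann = π/4 × (16.1² − 10.9²) = 110.3 cm^2
t_ext = A_cap·L/Q = 3.183 s
t_ret = A_ann·L/Q = 1.724 s
t_cycle = t_ext + t_ret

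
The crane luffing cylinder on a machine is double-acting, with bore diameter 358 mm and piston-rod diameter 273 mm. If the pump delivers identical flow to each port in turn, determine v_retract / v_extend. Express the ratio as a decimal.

Cap-side area A_cap = π/4 × (358 mm)² = 1.007e5 mm^2
Rod-side annular area A_ann = π/4 × (358² − 273²) = 42120 mm^2
For equal Q, v ∝ 1/A, so v_ret/v_ext = A_cap/A_ann.

v_ret/v_ext ≈ 2.39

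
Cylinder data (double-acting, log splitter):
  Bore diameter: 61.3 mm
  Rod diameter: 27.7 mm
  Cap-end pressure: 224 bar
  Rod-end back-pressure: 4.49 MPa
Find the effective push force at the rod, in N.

F ≈ 55600 N

Cap-side area A_cap = π/4 × (61.3 mm)² = 2951 mm^2
Rod-side annular area A_ann = π/4 × (61.3² − 27.7²) = 2349 mm^2
Net thrust = P_cap·A_cap − P_rod·A_ann = 66110 N − 10550 N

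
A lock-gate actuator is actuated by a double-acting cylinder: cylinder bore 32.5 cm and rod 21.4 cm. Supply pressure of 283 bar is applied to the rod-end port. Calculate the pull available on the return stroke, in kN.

Rod-side annular area A_ann = π/4 × (32.5² − 21.4²) = 469.9 cm^2
On retraction the pressure acts on the annular area (bore minus rod).
F = P × A_ann

F ≈ 1330 kN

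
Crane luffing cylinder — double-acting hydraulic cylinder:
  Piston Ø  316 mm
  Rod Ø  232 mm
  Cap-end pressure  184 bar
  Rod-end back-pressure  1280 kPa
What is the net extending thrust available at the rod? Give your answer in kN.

Cap-side area A_cap = π/4 × (316 mm)² = 78430 mm^2
Rod-side annular area A_ann = π/4 × (316² − 232²) = 36150 mm^2
Net thrust = P_cap·A_cap − P_rod·A_ann = 1443 kN − 46.28 kN

F ≈ 1400 kN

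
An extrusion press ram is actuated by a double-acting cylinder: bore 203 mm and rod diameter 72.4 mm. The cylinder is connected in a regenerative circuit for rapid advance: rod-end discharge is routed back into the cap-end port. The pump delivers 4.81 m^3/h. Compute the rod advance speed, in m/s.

v ≈ 0.325 m/s

In regeneration the rod-end outflow joins the pump flow into the cap end, so the net volume the pump must supply per unit advance equals the rod cross-section area.
Rod cross-section A_rod = π/4 × (72.4 mm)² = 4117 mm^2
v = Q_pump / A_rod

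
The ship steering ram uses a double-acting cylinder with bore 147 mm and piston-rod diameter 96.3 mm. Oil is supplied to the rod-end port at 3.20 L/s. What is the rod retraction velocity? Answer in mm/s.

v ≈ 330 mm/s

Rod-side annular area A_ann = π/4 × (147² − 96.3²) = 9688 mm^2
Flow into the rod-end port fills the annular volume.
v = Q / A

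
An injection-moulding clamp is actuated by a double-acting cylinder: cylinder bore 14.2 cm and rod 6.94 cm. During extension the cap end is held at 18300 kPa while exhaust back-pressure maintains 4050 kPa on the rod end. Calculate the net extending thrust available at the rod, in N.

Cap-side area A_cap = π/4 × (14.2 cm)² = 158.4 cm^2
Rod-side annular area A_ann = π/4 × (14.2² − 6.94²) = 120.5 cm^2
Net thrust = P_cap·A_cap − P_rod·A_ann = 2.898e5 N − 48820 N

F ≈ 2.41e5 N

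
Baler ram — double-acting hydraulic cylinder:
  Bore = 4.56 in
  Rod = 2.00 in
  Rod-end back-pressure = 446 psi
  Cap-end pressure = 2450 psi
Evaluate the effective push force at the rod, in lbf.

Cap-side area A_cap = π/4 × (4.56 in)² = 16.33 in^2
Rod-side annular area A_ann = π/4 × (4.56² − 2.00²) = 13.19 in^2
Net thrust = P_cap·A_cap − P_rod·A_ann = 40010 lbf − 5883 lbf

F ≈ 34100 lbf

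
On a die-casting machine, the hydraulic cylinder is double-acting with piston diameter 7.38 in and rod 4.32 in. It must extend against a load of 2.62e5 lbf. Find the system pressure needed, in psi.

Cap-side area A_cap = π/4 × (7.38 in)² = 42.78 in^2
P = F / A = 2.62e5 lbf / A

P ≈ 6120 psi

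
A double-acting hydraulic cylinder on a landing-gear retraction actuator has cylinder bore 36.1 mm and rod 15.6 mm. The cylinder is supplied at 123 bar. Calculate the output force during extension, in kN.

Cap-side area A_cap = π/4 × (36.1 mm)² = 1024 mm^2
F = P × A_cap = 123 bar × A_cap

F ≈ 12.6 kN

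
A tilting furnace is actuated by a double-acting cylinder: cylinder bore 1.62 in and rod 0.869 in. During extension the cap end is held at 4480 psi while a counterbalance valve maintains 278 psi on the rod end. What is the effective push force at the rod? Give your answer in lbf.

F ≈ 8830 lbf

Cap-side area A_cap = π/4 × (1.62 in)² = 2.061 in^2
Rod-side annular area A_ann = π/4 × (1.62² − 0.869²) = 1.468 in^2
Net thrust = P_cap·A_cap − P_rod·A_ann = 9234 lbf − 408.1 lbf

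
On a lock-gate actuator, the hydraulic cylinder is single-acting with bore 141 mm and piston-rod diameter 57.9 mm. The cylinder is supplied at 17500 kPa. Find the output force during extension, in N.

F ≈ 2.73e5 N

Cap-side area A_cap = π/4 × (141 mm)² = 15610 mm^2
F = P × A_cap = 17500 kPa × A_cap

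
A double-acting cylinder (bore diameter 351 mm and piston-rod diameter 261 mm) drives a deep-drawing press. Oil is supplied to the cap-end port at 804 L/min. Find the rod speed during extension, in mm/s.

Cap-side area A_cap = π/4 × (351 mm)² = 96760 mm^2
v = Q / A

v ≈ 138 mm/s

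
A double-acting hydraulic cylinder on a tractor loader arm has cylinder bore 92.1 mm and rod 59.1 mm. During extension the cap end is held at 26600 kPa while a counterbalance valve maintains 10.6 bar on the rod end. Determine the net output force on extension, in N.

F ≈ 1.73e5 N

Cap-side area A_cap = π/4 × (92.1 mm)² = 6662 mm^2
Rod-side annular area A_ann = π/4 × (92.1² − 59.1²) = 3919 mm^2
Net thrust = P_cap·A_cap − P_rod·A_ann = 1.772e5 N − 4154 N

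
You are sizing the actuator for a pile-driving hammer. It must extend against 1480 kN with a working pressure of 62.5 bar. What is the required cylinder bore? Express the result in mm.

Extension force acts on the full piston face: F = P × (π/4)D².
D = √(4F / (πP)) = √(4 × 1480 kN / (π × 62.5 bar))

D ≈ 549 mm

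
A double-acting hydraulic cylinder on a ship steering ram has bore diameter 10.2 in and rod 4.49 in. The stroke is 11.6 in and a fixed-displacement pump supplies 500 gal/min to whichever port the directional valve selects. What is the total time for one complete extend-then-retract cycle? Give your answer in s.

t ≈ 0.889 s

Cap-side area A_cap = π/4 × (10.2 in)² = 81.71 in^2
Rod-side annular area A_ann = π/4 × (10.2² − 4.49²) = 65.88 in^2
t_ext = A_cap·L/Q = 0.4924 s
t_ret = A_ann·L/Q = 0.3970 s
t_cycle = t_ext + t_ret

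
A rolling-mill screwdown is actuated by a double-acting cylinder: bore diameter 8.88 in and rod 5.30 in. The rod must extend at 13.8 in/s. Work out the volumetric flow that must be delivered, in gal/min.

Q ≈ 222 gal/min

Cap-side area A_cap = π/4 × (8.88 in)² = 61.93 in^2
Q = A × v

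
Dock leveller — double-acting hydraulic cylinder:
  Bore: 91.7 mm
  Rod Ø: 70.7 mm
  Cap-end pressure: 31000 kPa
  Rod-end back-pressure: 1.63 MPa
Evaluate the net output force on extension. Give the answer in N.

F ≈ 2.00e5 N

Cap-side area A_cap = π/4 × (91.7 mm)² = 6604 mm^2
Rod-side annular area A_ann = π/4 × (91.7² − 70.7²) = 2679 mm^2
Net thrust = P_cap·A_cap − P_rod·A_ann = 2.047e5 N − 4366 N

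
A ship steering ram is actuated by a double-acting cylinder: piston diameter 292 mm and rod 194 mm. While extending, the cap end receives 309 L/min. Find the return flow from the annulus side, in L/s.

Q_out ≈ 2.88 L/s

Cap-side area A_cap = π/4 × (292 mm)² = 66970 mm^2
Rod-side annular area A_ann = π/4 × (292² − 194²) = 37410 mm^2
Piston speed v = Q_in/A_cap; rod-end outflow Q_out = v × A_ann = Q_in × A_ann/A_cap.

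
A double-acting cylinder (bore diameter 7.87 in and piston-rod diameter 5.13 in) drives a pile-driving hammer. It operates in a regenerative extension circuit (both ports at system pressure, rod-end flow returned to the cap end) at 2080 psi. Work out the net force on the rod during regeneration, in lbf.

With equal pressure on both faces, forces on the annular region cancel; the net push is pressure × rod cross-section.
Rod cross-section A_rod = π/4 × (5.13 in)² = 20.67 in^2
F = P × A_rod

F ≈ 43000 lbf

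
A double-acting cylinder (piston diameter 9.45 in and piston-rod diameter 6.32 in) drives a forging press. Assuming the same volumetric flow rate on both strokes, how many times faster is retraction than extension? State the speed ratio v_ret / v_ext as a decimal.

Cap-side area A_cap = π/4 × (9.45 in)² = 70.14 in^2
Rod-side annular area A_ann = π/4 × (9.45² − 6.32²) = 38.77 in^2
For equal Q, v ∝ 1/A, so v_ret/v_ext = A_cap/A_ann.

v_ret/v_ext ≈ 1.81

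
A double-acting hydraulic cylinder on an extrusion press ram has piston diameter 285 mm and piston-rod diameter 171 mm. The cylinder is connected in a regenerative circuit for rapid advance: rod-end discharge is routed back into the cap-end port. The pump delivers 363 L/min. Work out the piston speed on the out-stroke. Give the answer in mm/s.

v ≈ 263 mm/s

In regeneration the rod-end outflow joins the pump flow into the cap end, so the net volume the pump must supply per unit advance equals the rod cross-section area.
Rod cross-section A_rod = π/4 × (171 mm)² = 22970 mm^2
v = Q_pump / A_rod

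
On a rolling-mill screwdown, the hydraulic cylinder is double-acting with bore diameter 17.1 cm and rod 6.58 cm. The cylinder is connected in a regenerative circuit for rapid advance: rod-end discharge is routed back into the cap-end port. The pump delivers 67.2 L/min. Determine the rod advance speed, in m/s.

In regeneration the rod-end outflow joins the pump flow into the cap end, so the net volume the pump must supply per unit advance equals the rod cross-section area.
Rod cross-section A_rod = π/4 × (6.58 cm)² = 34.00 cm^2
v = Q_pump / A_rod

v ≈ 0.329 m/s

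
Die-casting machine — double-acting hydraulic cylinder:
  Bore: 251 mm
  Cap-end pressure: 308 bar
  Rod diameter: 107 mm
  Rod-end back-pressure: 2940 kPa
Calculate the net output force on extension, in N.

Cap-side area A_cap = π/4 × (251 mm)² = 49480 mm^2
Rod-side annular area A_ann = π/4 × (251² − 107²) = 40490 mm^2
Net thrust = P_cap·A_cap − P_rod·A_ann = 1.524e6 N − 1.190e5 N

F ≈ 1.40e6 N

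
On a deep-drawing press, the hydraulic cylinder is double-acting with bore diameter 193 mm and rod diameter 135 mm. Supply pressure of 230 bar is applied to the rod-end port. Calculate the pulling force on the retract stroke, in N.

F ≈ 3.44e5 N

Rod-side annular area A_ann = π/4 × (193² − 135²) = 14940 mm^2
On retraction the pressure acts on the annular area (bore minus rod).
F = P × A_ann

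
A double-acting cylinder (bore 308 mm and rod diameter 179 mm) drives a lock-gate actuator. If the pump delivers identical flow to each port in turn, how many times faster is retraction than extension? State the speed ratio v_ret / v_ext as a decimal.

v_ret/v_ext ≈ 1.51

Cap-side area A_cap = π/4 × (308 mm)² = 74510 mm^2
Rod-side annular area A_ann = π/4 × (308² − 179²) = 49340 mm^2
For equal Q, v ∝ 1/A, so v_ret/v_ext = A_cap/A_ann.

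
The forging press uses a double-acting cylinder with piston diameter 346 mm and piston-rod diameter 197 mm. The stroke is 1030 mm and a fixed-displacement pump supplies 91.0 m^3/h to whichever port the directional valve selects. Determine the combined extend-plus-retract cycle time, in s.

Cap-side area A_cap = π/4 × (346 mm)² = 94020 mm^2
Rod-side annular area A_ann = π/4 × (346² − 197²) = 63540 mm^2
t_ext = A_cap·L/Q = 3.831 s
t_ret = A_ann·L/Q = 2.589 s
t_cycle = t_ext + t_ret

t ≈ 6.42 s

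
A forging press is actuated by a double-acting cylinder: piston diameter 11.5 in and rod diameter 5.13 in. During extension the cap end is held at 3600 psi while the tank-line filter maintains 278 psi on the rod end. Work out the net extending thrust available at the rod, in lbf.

F ≈ 3.51e5 lbf

Cap-side area A_cap = π/4 × (11.5 in)² = 103.9 in^2
Rod-side annular area A_ann = π/4 × (11.5² − 5.13²) = 83.20 in^2
Net thrust = P_cap·A_cap − P_rod·A_ann = 3.739e5 lbf − 23130 lbf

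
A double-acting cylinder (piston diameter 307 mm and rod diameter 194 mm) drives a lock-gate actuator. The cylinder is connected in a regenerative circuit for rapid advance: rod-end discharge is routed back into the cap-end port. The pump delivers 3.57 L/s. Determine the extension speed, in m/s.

v ≈ 0.121 m/s

In regeneration the rod-end outflow joins the pump flow into the cap end, so the net volume the pump must supply per unit advance equals the rod cross-section area.
Rod cross-section A_rod = π/4 × (194 mm)² = 29560 mm^2
v = Q_pump / A_rod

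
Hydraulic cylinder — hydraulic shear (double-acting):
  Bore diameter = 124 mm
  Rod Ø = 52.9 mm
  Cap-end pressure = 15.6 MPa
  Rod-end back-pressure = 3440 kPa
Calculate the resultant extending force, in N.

F ≈ 1.54e5 N

Cap-side area A_cap = π/4 × (124 mm)² = 12080 mm^2
Rod-side annular area A_ann = π/4 × (124² − 52.9²) = 9878 mm^2
Net thrust = P_cap·A_cap − P_rod·A_ann = 1.884e5 N − 33980 N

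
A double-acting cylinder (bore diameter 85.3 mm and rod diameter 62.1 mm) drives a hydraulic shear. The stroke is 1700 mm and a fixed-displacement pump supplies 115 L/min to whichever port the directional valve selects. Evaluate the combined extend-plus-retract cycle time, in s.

Cap-side area A_cap = π/4 × (85.3 mm)² = 5715 mm^2
Rod-side annular area A_ann = π/4 × (85.3² − 62.1²) = 2686 mm^2
t_ext = A_cap·L/Q = 5.069 s
t_ret = A_ann·L/Q = 2.382 s
t_cycle = t_ext + t_ret

t ≈ 7.45 s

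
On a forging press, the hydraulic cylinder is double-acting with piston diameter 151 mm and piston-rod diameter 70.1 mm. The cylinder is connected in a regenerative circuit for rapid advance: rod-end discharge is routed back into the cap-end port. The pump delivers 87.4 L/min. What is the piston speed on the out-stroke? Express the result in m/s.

v ≈ 0.377 m/s

In regeneration the rod-end outflow joins the pump flow into the cap end, so the net volume the pump must supply per unit advance equals the rod cross-section area.
Rod cross-section A_rod = π/4 × (70.1 mm)² = 3859 mm^2
v = Q_pump / A_rod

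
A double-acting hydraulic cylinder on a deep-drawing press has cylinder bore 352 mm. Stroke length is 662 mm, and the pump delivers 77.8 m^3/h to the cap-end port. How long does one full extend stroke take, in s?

Cap-side area A_cap = π/4 × (352 mm)² = 97310 mm^2
Swept volume V = A × L; t = V / Q = A·L / Q

t ≈ 2.98 s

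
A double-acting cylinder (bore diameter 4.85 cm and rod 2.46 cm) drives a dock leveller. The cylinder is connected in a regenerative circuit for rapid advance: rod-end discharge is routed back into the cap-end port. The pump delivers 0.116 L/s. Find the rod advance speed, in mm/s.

In regeneration the rod-end outflow joins the pump flow into the cap end, so the net volume the pump must supply per unit advance equals the rod cross-section area.
Rod cross-section A_rod = π/4 × (2.46 cm)² = 4.753 cm^2
v = Q_pump / A_rod

v ≈ 244 mm/s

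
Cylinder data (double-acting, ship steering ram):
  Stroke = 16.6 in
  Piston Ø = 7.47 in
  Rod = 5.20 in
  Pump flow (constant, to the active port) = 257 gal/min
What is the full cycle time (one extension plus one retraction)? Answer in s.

t ≈ 1.11 s

Cap-side area A_cap = π/4 × (7.47 in)² = 43.83 in^2
Rod-side annular area A_ann = π/4 × (7.47² − 5.20²) = 22.59 in^2
t_ext = A_cap·L/Q = 0.7353 s
t_ret = A_ann·L/Q = 0.3790 s
t_cycle = t_ext + t_ret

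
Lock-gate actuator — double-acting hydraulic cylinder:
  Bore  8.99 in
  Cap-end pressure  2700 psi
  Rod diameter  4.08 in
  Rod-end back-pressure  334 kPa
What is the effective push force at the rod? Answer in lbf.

Cap-side area A_cap = π/4 × (8.99 in)² = 63.48 in^2
Rod-side annular area A_ann = π/4 × (8.99² − 4.08²) = 50.40 in^2
Net thrust = P_cap·A_cap − P_rod·A_ann = 1.714e5 lbf − 2442 lbf

F ≈ 1.69e5 lbf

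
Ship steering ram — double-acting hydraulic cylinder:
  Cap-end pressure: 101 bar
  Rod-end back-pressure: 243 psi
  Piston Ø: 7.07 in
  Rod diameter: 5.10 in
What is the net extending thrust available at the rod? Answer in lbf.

F ≈ 52900 lbf

Cap-side area A_cap = π/4 × (7.07 in)² = 39.26 in^2
Rod-side annular area A_ann = π/4 × (7.07² − 5.10²) = 18.83 in^2
Net thrust = P_cap·A_cap − P_rod·A_ann = 57510 lbf − 4576 lbf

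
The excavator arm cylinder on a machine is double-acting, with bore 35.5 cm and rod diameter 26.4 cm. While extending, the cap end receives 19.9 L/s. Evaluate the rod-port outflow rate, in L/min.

Cap-side area A_cap = π/4 × (35.5 cm)² = 989.8 cm^2
Rod-side annular area A_ann = π/4 × (35.5² − 26.4²) = 442.4 cm^2
Piston speed v = Q_in/A_cap; rod-end outflow Q_out = v × A_ann = Q_in × A_ann/A_cap.

Q_out ≈ 534 L/min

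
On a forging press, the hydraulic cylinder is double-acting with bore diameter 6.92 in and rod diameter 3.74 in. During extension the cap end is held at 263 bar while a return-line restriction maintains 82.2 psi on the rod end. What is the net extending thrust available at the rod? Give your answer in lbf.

Cap-side area A_cap = π/4 × (6.92 in)² = 37.61 in^2
Rod-side annular area A_ann = π/4 × (6.92² − 3.74²) = 26.62 in^2
Net thrust = P_cap·A_cap − P_rod·A_ann = 1.435e5 lbf − 2188 lbf

F ≈ 1.41e5 lbf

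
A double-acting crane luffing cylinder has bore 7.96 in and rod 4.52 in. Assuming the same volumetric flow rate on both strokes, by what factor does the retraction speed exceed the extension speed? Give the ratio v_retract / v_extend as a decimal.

v_ret/v_ext ≈ 1.48

Cap-side area A_cap = π/4 × (7.96 in)² = 49.76 in^2
Rod-side annular area A_ann = π/4 × (7.96² − 4.52²) = 33.72 in^2
For equal Q, v ∝ 1/A, so v_ret/v_ext = A_cap/A_ann.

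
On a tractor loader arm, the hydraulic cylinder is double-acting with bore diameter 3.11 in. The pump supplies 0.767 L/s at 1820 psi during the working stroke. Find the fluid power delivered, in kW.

Hydraulic power = P × Q

W ≈ 9.62 kW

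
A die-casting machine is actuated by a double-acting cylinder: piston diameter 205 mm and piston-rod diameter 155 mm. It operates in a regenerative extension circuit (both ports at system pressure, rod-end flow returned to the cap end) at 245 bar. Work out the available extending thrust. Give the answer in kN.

F ≈ 462 kN

With equal pressure on both faces, forces on the annular region cancel; the net push is pressure × rod cross-section.
Rod cross-section A_rod = π/4 × (155 mm)² = 18870 mm^2
F = P × A_rod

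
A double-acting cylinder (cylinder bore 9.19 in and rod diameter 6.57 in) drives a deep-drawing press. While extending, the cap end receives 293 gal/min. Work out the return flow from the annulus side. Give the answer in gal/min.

Cap-side area A_cap = π/4 × (9.19 in)² = 66.33 in^2
Rod-side annular area A_ann = π/4 × (9.19² − 6.57²) = 32.43 in^2
Piston speed v = Q_in/A_cap; rod-end outflow Q_out = v × A_ann = Q_in × A_ann/A_cap.

Q_out ≈ 143 gal/min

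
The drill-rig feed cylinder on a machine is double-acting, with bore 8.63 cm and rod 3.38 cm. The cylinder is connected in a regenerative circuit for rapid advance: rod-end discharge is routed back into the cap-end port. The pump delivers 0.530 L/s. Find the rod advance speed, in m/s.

v ≈ 0.591 m/s

In regeneration the rod-end outflow joins the pump flow into the cap end, so the net volume the pump must supply per unit advance equals the rod cross-section area.
Rod cross-section A_rod = π/4 × (3.38 cm)² = 8.973 cm^2
v = Q_pump / A_rod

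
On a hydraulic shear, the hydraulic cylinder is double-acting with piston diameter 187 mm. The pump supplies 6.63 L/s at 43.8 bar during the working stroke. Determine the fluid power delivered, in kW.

W ≈ 29.0 kW

Hydraulic power = P × Q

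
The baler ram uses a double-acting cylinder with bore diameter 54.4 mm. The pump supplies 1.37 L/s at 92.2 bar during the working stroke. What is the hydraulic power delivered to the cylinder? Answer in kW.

W ≈ 12.6 kW

Hydraulic power = P × Q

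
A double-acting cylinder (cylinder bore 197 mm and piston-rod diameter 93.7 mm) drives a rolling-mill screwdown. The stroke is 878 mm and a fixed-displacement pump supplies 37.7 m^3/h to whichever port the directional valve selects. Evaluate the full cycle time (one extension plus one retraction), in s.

Cap-side area A_cap = π/4 × (197 mm)² = 30480 mm^2
Rod-side annular area A_ann = π/4 × (197² − 93.7²) = 23580 mm^2
t_ext = A_cap·L/Q = 2.556 s
t_ret = A_ann·L/Q = 1.977 s
t_cycle = t_ext + t_ret

t ≈ 4.53 s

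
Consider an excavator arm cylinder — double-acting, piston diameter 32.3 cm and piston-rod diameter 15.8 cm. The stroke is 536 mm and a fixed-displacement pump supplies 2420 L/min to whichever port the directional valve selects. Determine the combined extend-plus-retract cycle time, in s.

t ≈ 1.92 s

Cap-side area A_cap = π/4 × (32.3 cm)² = 819.4 cm^2
Rod-side annular area A_ann = π/4 × (32.3² − 15.8²) = 623.3 cm^2
t_ext = A_cap·L/Q = 1.089 s
t_ret = A_ann·L/Q = 0.8284 s
t_cycle = t_ext + t_ret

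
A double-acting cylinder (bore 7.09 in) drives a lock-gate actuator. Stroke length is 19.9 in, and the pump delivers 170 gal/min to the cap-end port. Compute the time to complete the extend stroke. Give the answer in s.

Cap-side area A_cap = π/4 × (7.09 in)² = 39.48 in^2
Swept volume V = A × L; t = V / Q = A·L / Q

t ≈ 1.20 s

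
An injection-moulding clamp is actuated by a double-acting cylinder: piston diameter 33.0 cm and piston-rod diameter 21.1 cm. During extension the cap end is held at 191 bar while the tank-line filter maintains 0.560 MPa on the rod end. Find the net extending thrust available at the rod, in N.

Cap-side area A_cap = π/4 × (33.0 cm)² = 855.3 cm^2
Rod-side annular area A_ann = π/4 × (33.0² − 21.1²) = 505.6 cm^2
Net thrust = P_cap·A_cap − P_rod·A_ann = 1.634e6 N − 28320 N

F ≈ 1.61e6 N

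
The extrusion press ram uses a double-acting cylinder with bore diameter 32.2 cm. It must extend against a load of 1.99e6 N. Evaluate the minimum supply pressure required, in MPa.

P ≈ 24.4 MPa

Cap-side area A_cap = π/4 × (32.2 cm)² = 814.3 cm^2
P = F / A = 1.99e6 N / A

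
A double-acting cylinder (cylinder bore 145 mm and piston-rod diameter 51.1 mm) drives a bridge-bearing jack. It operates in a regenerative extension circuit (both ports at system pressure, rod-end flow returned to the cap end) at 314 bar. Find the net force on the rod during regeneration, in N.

With equal pressure on both faces, forces on the annular region cancel; the net push is pressure × rod cross-section.
Rod cross-section A_rod = π/4 × (51.1 mm)² = 2051 mm^2
F = P × A_rod

F ≈ 64400 N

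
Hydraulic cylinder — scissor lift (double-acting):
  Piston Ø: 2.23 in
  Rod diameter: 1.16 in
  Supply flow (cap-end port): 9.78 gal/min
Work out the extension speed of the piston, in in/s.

v ≈ 9.64 in/s

Cap-side area A_cap = π/4 × (2.23 in)² = 3.906 in^2
v = Q / A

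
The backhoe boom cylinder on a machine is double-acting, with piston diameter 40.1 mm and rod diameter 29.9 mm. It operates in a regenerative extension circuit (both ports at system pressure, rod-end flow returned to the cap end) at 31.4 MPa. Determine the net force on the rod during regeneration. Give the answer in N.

With equal pressure on both faces, forces on the annular region cancel; the net push is pressure × rod cross-section.
Rod cross-section A_rod = π/4 × (29.9 mm)² = 702.2 mm^2
F = P × A_rod

F ≈ 22000 N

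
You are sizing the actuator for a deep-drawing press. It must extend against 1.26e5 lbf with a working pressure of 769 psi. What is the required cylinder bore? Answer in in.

D ≈ 14.4 in

Extension force acts on the full piston face: F = P × (π/4)D².
D = √(4F / (πP)) = √(4 × 1.26e5 lbf / (π × 769 psi))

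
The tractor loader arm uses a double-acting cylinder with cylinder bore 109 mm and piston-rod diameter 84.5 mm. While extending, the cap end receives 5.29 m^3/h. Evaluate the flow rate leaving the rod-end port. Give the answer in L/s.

Cap-side area A_cap = π/4 × (109 mm)² = 9331 mm^2
Rod-side annular area A_ann = π/4 × (109² − 84.5²) = 3723 mm^2
Piston speed v = Q_in/A_cap; rod-end outflow Q_out = v × A_ann = Q_in × A_ann/A_cap.

Q_out ≈ 0.586 L/s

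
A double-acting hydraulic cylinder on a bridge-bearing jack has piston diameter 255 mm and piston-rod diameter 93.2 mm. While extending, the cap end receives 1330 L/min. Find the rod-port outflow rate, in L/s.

Cap-side area A_cap = π/4 × (255 mm)² = 51070 mm^2
Rod-side annular area A_ann = π/4 × (255² − 93.2²) = 44250 mm^2
Piston speed v = Q_in/A_cap; rod-end outflow Q_out = v × A_ann = Q_in × A_ann/A_cap.

Q_out ≈ 19.2 L/s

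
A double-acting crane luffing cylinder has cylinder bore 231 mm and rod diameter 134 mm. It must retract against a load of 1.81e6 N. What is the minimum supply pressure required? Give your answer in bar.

P ≈ 651 bar

Rod-side annular area A_ann = π/4 × (231² − 134²) = 27810 mm^2
Retraction: pressure acts on the annular area.
P = F / A = 1.81e6 N / A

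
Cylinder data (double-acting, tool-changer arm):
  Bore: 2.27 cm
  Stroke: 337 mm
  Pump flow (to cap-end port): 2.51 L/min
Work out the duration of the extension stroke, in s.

Cap-side area A_cap = π/4 × (2.27 cm)² = 4.047 cm^2
Swept volume V = A × L; t = V / Q = A·L / Q

t ≈ 3.26 s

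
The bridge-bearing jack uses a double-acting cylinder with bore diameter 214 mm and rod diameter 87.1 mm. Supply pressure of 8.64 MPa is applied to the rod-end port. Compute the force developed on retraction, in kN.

F ≈ 259 kN

Rod-side annular area A_ann = π/4 × (214² − 87.1²) = 30010 mm^2
On retraction the pressure acts on the annular area (bore minus rod).
F = P × A_ann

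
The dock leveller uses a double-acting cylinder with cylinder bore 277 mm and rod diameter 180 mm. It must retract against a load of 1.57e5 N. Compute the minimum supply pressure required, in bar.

Rod-side annular area A_ann = π/4 × (277² − 180²) = 34820 mm^2
Retraction: pressure acts on the annular area.
P = F / A = 1.57e5 N / A

P ≈ 45.1 bar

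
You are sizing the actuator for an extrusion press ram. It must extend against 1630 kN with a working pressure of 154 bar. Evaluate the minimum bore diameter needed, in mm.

Extension force acts on the full piston face: F = P × (π/4)D².
D = √(4F / (πP)) = √(4 × 1630 kN / (π × 154 bar))

D ≈ 367 mm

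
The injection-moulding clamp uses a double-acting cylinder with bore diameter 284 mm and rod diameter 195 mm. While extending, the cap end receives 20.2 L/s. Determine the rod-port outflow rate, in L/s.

Cap-side area A_cap = π/4 × (284 mm)² = 63350 mm^2
Rod-side annular area A_ann = π/4 × (284² − 195²) = 33480 mm^2
Piston speed v = Q_in/A_cap; rod-end outflow Q_out = v × A_ann = Q_in × A_ann/A_cap.

Q_out ≈ 10.7 L/s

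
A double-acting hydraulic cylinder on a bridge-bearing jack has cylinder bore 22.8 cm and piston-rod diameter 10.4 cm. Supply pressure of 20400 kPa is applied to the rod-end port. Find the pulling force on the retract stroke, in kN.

Rod-side annular area A_ann = π/4 × (22.8² − 10.4²) = 323.3 cm^2
On retraction the pressure acts on the annular area (bore minus rod).
F = P × A_ann

F ≈ 660 kN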